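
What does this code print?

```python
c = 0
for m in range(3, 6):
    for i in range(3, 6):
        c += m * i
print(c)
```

m=3,i=3: c = 0+9 = 9
m=3,i=4: c = 9+12 = 21
m=3,i=5: c = 21+15 = 36
m=4,i=3: c = 36+12 = 48
m=4,i=4: c = 48+16 = 64
m=4,i=5: c = 64+20 = 84
m=5,i=3: c = 84+15 = 99
m=5,i=4: c = 99+20 = 119
m=5,i=5: c = 119+25 = 144

144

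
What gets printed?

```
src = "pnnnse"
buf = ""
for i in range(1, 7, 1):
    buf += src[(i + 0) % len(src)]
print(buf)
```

nnnsep

i=1: add src[1]='n' → 'n'
i=2: add src[2]='n' → 'nn'
i=3: add src[3]='n' → 'nnn'
i=4: add src[4]='s' → 'nnns'
i=5: add src[5]='e' → 'nnnse'
i=6: add src[0]='p' → 'nnnsep'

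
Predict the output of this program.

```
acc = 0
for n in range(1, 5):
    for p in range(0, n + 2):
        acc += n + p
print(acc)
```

n=1,p=0: acc = 0+1 = 1
n=1,p=1: acc = 1+2 = 3
n=1,p=2: acc = 3+3 = 6
n=2,p=0: acc = 6+2 = 8
n=2,p=1: acc = 8+3 = 11
n=2,p=2: acc = 11+4 = 15
n=2,p=3: acc = 15+5 = 20
n=3,p=0: acc = 20+3 = 23
n=3,p=1: acc = 23+4 = 27
n=3,p=2: acc = 27+5 = 32
n=3,p=3: acc = 32+6 = 38
n=3,p=4: acc = 38+7 = 45
n=4,p=0: acc = 45+4 = 49
n=4,p=1: acc = 49+5 = 54
n=4,p=2: acc = 54+6 = 60
n=4,p=3: acc = 60+7 = 67
n=4,p=4: acc = 67+8 = 75
n=4,p=5: acc = 75+9 = 84

84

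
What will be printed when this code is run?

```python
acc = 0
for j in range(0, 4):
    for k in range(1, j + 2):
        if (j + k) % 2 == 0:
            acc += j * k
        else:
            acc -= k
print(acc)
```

4

j=0,k=1: odd sum, acc = 0-1 = -1
j=1,k=1: even sum, acc = (-1)+1 = 0
j=1,k=2: odd sum, acc = 0-2 = -2
j=2,k=1: odd sum, acc = (-2)-1 = -3
j=2,k=2: even sum, acc = (-3)+4 = 1
j=2,k=3: odd sum, acc = 1-3 = -2
j=3,k=1: even sum, acc = (-2)+3 = 1
j=3,k=2: odd sum, acc = 1-2 = -1
j=3,k=3: even sum, acc = (-1)+9 = 8
j=3,k=4: odd sum, acc = 8-4 = 4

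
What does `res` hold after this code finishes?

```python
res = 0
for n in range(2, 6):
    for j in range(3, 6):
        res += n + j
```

n=2,j=3: res = 0+5 = 5
n=2,j=4: res = 5+6 = 11
n=2,j=5: res = 11+7 = 18
n=3,j=3: res = 18+6 = 24
n=3,j=4: res = 24+7 = 31
n=3,j=5: res = 31+8 = 39
n=4,j=3: res = 39+7 = 46
n=4,j=4: res = 46+8 = 54
n=4,j=5: res = 54+9 = 63
n=5,j=3: res = 63+8 = 71
n=5,j=4: res = 71+9 = 80
n=5,j=5: res = 80+10 = 90

90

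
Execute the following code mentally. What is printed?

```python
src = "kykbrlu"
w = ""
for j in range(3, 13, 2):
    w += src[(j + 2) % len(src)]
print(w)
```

j=3: add src[5]='l' → 'l'
j=5: add src[0]='k' → 'lk'
j=7: add src[2]='k' → 'lkk'
j=9: add src[4]='r' → 'lkkr'
j=11: add src[6]='u' → 'lkkru'

lkkru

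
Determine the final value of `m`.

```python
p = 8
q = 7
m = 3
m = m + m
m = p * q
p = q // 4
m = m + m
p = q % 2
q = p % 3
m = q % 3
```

m = 3+3 = 6
m = 8*7 = 56
p = 7//4 = 1
m = 56+56 = 112
p = 7%2 = 1
q = 1%3 = 1
m = 1%3 = 1

1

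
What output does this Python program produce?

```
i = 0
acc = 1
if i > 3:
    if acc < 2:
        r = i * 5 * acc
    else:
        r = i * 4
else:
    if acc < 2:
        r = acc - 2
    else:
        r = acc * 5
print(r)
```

-1

i=0, acc=1
i > 3 is False; acc < 2 is True
→ r = acc - 2 = -1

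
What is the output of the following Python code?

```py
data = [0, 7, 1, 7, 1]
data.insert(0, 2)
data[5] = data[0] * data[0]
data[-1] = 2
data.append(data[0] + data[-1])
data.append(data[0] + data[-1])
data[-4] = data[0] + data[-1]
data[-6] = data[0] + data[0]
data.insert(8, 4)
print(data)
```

[2, 0, 4, 1, 8, 2, 4, 6, 4]

insert 2 at 0 → [2, 0, 7, 1, 7, 1]
data[5] = data[0]*data[0] = 2*2 = 4 → [2, 0, 7, 1, 7, 4]
data[-1] = 2 → [2, 0, 7, 1, 7, 2]
append data[0]+data[-1] = 2+2 = 4 → [2, 0, 7, 1, 7, 2, 4]
append data[0]+data[-1] = 2+4 = 6 → [2, 0, 7, 1, 7, 2, 4, 6]
data[-4] = data[0]+data[-1] = 2+6 = 8 → [2, 0, 7, 1, 8, 2, 4, 6]
data[-6] = data[0]+data[0] = 2+2 = 4 → [2, 0, 4, 1, 8, 2, 4, 6]
insert 4 at 8 → [2, 0, 4, 1, 8, 2, 4, 6, 4]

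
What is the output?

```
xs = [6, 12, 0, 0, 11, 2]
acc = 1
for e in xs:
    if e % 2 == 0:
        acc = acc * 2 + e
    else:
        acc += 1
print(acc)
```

228

e=6: even, acc = 1*2+6 = 8
e=12: even, acc = 8*2+12 = 28
e=0: even, acc = 28*2+0 = 56
e=0: even, acc = 56*2+0 = 112
e=11: not even, acc = 112+1 = 113
e=2: even, acc = 113*2+2 = 228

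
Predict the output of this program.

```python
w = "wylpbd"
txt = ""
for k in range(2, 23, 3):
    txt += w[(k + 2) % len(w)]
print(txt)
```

k=2: add w[4]='b' → 'b'
k=5: add w[1]='y' → 'by'
k=8: add w[4]='b' → 'byb'
k=11: add w[1]='y' → 'byby'
k=14: add w[4]='b' → 'bybyb'
k=17: add w[1]='y' → 'bybyby'
k=20: add w[4]='b' → 'bybybyb'

bybybyb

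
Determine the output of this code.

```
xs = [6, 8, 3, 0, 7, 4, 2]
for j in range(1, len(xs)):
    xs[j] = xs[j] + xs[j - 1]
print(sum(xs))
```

j=1: xs[1] = 8+6 = 14 → [6, 14, 3, 0, 7, 4, 2]
j=2: xs[2] = 3+14 = 17 → [6, 14, 17, 0, 7, 4, 2]
j=3: xs[3] = 0+17 = 17 → [6, 14, 17, 17, 7, 4, 2]
j=4: xs[4] = 7+17 = 24 → [6, 14, 17, 17, 24, 4, 2]
j=5: xs[5] = 4+24 = 28 → [6, 14, 17, 17, 24, 28, 2]
j=6: xs[6] = 2+28 = 30 → [6, 14, 17, 17, 24, 28, 30]
sum = 136

136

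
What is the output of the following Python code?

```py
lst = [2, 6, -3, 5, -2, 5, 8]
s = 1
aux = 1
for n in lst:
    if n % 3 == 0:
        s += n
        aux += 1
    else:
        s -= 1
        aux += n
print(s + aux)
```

n=2: not %3==0, s = 1-1 = 0; aux=3
n=6: %3==0, s = 0+6 = 6; aux=4
n=-3: %3==0, s = 6+(-3) = 3; aux=5
n=5: not %3==0, s = 3-1 = 2; aux=10
n=-2: not %3==0, s = 2-1 = 1; aux=8
n=5: not %3==0, s = 1-1 = 0; aux=13
n=8: not %3==0, s = 0-1 = -1; aux=21
s+aux = (-1)+21 = 20

20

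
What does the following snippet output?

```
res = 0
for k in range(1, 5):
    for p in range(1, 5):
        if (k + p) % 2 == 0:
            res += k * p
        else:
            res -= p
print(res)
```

32

k=1,p=1: even sum, res = 0+1 = 1
k=1,p=2: odd sum, res = 1-2 = -1
k=1,p=3: even sum, res = (-1)+3 = 2
k=1,p=4: odd sum, res = 2-4 = -2
k=2,p=1: odd sum, res = (-2)-1 = -3
k=2,p=2: even sum, res = (-3)+4 = 1
k=2,p=3: odd sum, res = 1-3 = -2
k=2,p=4: even sum, res = (-2)+8 = 6
k=3,p=1: even sum, res = 6+3 = 9
k=3,p=2: odd sum, res = 9-2 = 7
k=3,p=3: even sum, res = 7+9 = 16
k=3,p=4: odd sum, res = 16-4 = 12
k=4,p=1: odd sum, res = 12-1 = 11
k=4,p=2: even sum, res = 11+8 = 19
k=4,p=3: odd sum, res = 19-3 = 16
k=4,p=4: even sum, res = 16+16 = 32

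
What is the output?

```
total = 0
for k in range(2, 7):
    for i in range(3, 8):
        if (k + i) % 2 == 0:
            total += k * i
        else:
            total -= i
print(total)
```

k=2,i=3: odd sum, total = 0-3 = -3
k=2,i=4: even sum, total = (-3)+8 = 5
k=2,i=5: odd sum, total = 5-5 = 0
k=2,i=6: even sum, total = 0+12 = 12
k=2,i=7: odd sum, total = 12-7 = 5
k=3,i=3: even sum, total = 5+9 = 14
k=3,i=4: odd sum, total = 14-4 = 10
k=3,i=5: even sum, total = 10+15 = 25
k=3,i=6: odd sum, total = 25-6 = 19
k=3,i=7: even sum, total = 19+21 = 40
k=4,i=3: odd sum, total = 40-3 = 37
k=4,i=4: even sum, total = 37+16 = 53
k=4,i=5: odd sum, total = 53-5 = 48
k=4,i=6: even sum, total = 48+24 = 72
k=4,i=7: odd sum, total = 72-7 = 65
k=5,i=3: even sum, total = 65+15 = 80
k=5,i=4: odd sum, total = 80-4 = 76
k=5,i=5: even sum, total = 76+25 = 101
k=5,i=6: odd sum, total = 101-6 = 95
k=5,i=7: even sum, total = 95+35 = 130
k=6,i=3: odd sum, total = 130-3 = 127
k=6,i=4: even sum, total = 127+24 = 151
k=6,i=5: odd sum, total = 151-5 = 146
k=6,i=6: even sum, total = 146+36 = 182
k=6,i=7: odd sum, total = 182-7 = 175

175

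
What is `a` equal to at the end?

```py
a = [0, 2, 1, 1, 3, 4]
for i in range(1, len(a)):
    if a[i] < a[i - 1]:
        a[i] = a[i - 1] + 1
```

[0, 2, 3, 4, 5, 6]

i=1: 2>=0, unchanged → [0, 2, 1, 1, 3, 4]
i=2: 1<2, a[2] = 2+1 = 3 → [0, 2, 3, 1, 3, 4]
i=3: 1<3, a[3] = 3+1 = 4 → [0, 2, 3, 4, 3, 4]
i=4: 3<4, a[4] = 4+1 = 5 → [0, 2, 3, 4, 5, 4]
i=5: 4<5, a[5] = 5+1 = 6 → [0, 2, 3, 4, 5, 6]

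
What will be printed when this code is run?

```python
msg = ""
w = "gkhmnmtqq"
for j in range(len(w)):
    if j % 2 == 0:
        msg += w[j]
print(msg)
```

ghntq

j=0: add 'g' → 'g'
j=1: skip
j=2: add 'h' → 'gh'
j=3: skip
j=4: add 'n' → 'ghn'
j=5: skip
j=6: add 't' → 'ghnt'
j=7: skip
j=8: add 'q' → 'ghntq'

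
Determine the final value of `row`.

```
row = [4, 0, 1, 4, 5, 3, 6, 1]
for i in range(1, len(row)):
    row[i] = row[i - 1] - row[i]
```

[4, 4, 3, -1, -6, -9, -15, -16]

i=1: row[1] = 4-0 = 4 → [4, 4, 1, 4, 5, 3, 6, 1]
i=2: row[2] = 4-1 = 3 → [4, 4, 3, 4, 5, 3, 6, 1]
i=3: row[3] = 3-4 = -1 → [4, 4, 3, -1, 5, 3, 6, 1]
i=4: row[4] = (-1)-5 = -6 → [4, 4, 3, -1, -6, 3, 6, 1]
i=5: row[5] = (-6)-3 = -9 → [4, 4, 3, -1, -6, -9, 6, 1]
i=6: row[6] = (-9)-6 = -15 → [4, 4, 3, -1, -6, -9, -15, 1]
i=7: row[7] = (-15)-1 = -16 → [4, 4, 3, -1, -6, -9, -15, -16]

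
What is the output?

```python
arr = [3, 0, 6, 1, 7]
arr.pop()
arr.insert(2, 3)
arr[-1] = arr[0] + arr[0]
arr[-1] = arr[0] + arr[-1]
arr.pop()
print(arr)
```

[3, 0, 3, 6]

pop() removes 7 → [3, 0, 6, 1]
insert 3 at 2 → [3, 0, 3, 6, 1]
arr[-1] = arr[0]+arr[0] = 3+3 = 6 → [3, 0, 3, 6, 6]
arr[-1] = arr[0]+arr[-1] = 3+6 = 9 → [3, 0, 3, 6, 9]
pop() removes 9 → [3, 0, 3, 6]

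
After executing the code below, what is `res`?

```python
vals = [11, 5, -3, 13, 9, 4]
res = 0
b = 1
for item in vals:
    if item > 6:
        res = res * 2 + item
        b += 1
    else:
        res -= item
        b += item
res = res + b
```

77

item=11: >6, res = 0*2+11 = 11; b=2
item=5: not >6, res = 11-5 = 6; b=7
item=-3: not >6, res = 6-(-3) = 9; b=4
item=13: >6, res = 9*2+13 = 31; b=5
item=9: >6, res = 31*2+9 = 71; b=6
item=4: not >6, res = 71-4 = 67; b=10
res+b = 67+10 = 77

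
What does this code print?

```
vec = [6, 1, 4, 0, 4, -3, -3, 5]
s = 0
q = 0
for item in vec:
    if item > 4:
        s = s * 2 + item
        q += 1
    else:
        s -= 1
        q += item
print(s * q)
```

item=6: >4, s = 0*2+6 = 6; q=1
item=1: not >4, s = 6-1 = 5; q=2
item=4: not >4, s = 5-1 = 4; q=6
item=0: not >4, s = 4-1 = 3; q=6
item=4: not >4, s = 3-1 = 2; q=10
item=-3: not >4, s = 2-1 = 1; q=7
item=-3: not >4, s = 1-1 = 0; q=4
item=5: >4, s = 0*2+5 = 5; q=5
s*q = 5*5 = 25

25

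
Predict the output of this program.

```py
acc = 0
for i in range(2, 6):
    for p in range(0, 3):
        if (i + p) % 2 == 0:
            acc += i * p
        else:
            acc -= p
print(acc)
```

14

i=2,p=0: even sum, acc = 0+0 = 0
i=2,p=1: odd sum, acc = 0-1 = -1
i=2,p=2: even sum, acc = (-1)+4 = 3
i=3,p=0: odd sum, acc = 3-0 = 3
i=3,p=1: even sum, acc = 3+3 = 6
i=3,p=2: odd sum, acc = 6-2 = 4
i=4,p=0: even sum, acc = 4+0 = 4
i=4,p=1: odd sum, acc = 4-1 = 3
i=4,p=2: even sum, acc = 3+8 = 11
i=5,p=0: odd sum, acc = 11-0 = 11
i=5,p=1: even sum, acc = 11+5 = 16
i=5,p=2: odd sum, acc = 16-2 = 14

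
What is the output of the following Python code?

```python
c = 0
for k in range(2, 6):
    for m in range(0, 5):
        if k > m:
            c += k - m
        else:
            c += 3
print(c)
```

52

k=2,m=0: 2>0, c = 0+2 = 2
k=2,m=1: 2>1, c = 2+1 = 3
k=2,m=2: not 2>2, c = 3+3 = 6
k=2,m=3: not 2>3, c = 6+3 = 9
k=2,m=4: not 2>4, c = 9+3 = 12
k=3,m=0: 3>0, c = 12+3 = 15
k=3,m=1: 3>1, c = 15+2 = 17
k=3,m=2: 3>2, c = 17+1 = 18
k=3,m=3: not 3>3, c = 18+3 = 21
k=3,m=4: not 3>4, c = 21+3 = 24
k=4,m=0: 4>0, c = 24+4 = 28
k=4,m=1: 4>1, c = 28+3 = 31
k=4,m=2: 4>2, c = 31+2 = 33
k=4,m=3: 4>3, c = 33+1 = 34
k=4,m=4: not 4>4, c = 34+3 = 37
k=5,m=0: 5>0, c = 37+5 = 42
k=5,m=1: 5>1, c = 42+4 = 46
k=5,m=2: 5>2, c = 46+3 = 49
k=5,m=3: 5>3, c = 49+2 = 51
k=5,m=4: 5>4, c = 51+1 = 52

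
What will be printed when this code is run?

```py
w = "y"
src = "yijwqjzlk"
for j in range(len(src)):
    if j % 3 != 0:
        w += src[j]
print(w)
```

yijqjlk

j=0: skip
j=1: add 'i' → 'yi'
j=2: add 'j' → 'yij'
j=3: skip
j=4: add 'q' → 'yijq'
j=5: add 'j' → 'yijqj'
j=6: skip
j=7: add 'l' → 'yijqjl'
j=8: add 'k' → 'yijqjlk'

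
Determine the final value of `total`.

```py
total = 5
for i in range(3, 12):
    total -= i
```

i=3: total = 5-3 = 2
i=4: total = 2-4 = -2
i=5: total = (-2)-5 = -7
i=6: total = (-7)-6 = -13
i=7: total = (-13)-7 = -20
i=8: total = (-20)-8 = -28
i=9: total = (-28)-9 = -37
i=10: total = (-37)-10 = -47
i=11: total = (-47)-11 = -58

-58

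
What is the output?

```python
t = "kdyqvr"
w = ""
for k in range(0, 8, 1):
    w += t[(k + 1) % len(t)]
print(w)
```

k=0: add t[1]='d' → 'd'
k=1: add t[2]='y' → 'dy'
k=2: add t[3]='q' → 'dyq'
k=3: add t[4]='v' → 'dyqv'
k=4: add t[5]='r' → 'dyqvr'
k=5: add t[0]='k' → 'dyqvrk'
k=6: add t[1]='d' → 'dyqvrkd'
k=7: add t[2]='y' → 'dyqvrkdy'

dyqvrkdy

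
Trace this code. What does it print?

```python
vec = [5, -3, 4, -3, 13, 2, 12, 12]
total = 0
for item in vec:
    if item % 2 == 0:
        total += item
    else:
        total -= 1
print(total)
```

item=5: not even, total = 0-1 = -1
item=-3: not even, total = (-1)-1 = -2
item=4: even, total = (-2)+4 = 2
item=-3: not even, total = 2-1 = 1
item=13: not even, total = 1-1 = 0
item=2: even, total = 0+2 = 2
item=12: even, total = 2+12 = 14
item=12: even, total = 14+12 = 26

26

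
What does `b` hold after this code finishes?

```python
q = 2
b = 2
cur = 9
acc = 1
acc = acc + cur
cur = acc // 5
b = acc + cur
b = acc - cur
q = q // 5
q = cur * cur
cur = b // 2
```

8

acc = 1+9 = 10
cur = 10//5 = 2
b = 10+2 = 12
b = 10-2 = 8
q = 2//5 = 0
q = 2*2 = 4
cur = 8//2 = 4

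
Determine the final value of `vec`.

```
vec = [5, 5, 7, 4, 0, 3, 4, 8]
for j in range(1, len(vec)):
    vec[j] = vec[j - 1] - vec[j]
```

[5, 0, -7, -11, -11, -14, -18, -26]

j=1: vec[1] = 5-5 = 0 → [5, 0, 7, 4, 0, 3, 4, 8]
j=2: vec[2] = 0-7 = -7 → [5, 0, -7, 4, 0, 3, 4, 8]
j=3: vec[3] = (-7)-4 = -11 → [5, 0, -7, -11, 0, 3, 4, 8]
j=4: vec[4] = (-11)-0 = -11 → [5, 0, -7, -11, -11, 3, 4, 8]
j=5: vec[5] = (-11)-3 = -14 → [5, 0, -7, -11, -11, -14, 4, 8]
j=6: vec[6] = (-14)-4 = -18 → [5, 0, -7, -11, -11, -14, -18, 8]
j=7: vec[7] = (-18)-8 = -26 → [5, 0, -7, -11, -11, -14, -18, -26]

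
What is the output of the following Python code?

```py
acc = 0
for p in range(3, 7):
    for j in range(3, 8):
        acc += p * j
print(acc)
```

450

p=3,j=3: acc = 0+9 = 9
p=3,j=4: acc = 9+12 = 21
p=3,j=5: acc = 21+15 = 36
p=3,j=6: acc = 36+18 = 54
p=3,j=7: acc = 54+21 = 75
p=4,j=3: acc = 75+12 = 87
p=4,j=4: acc = 87+16 = 103
p=4,j=5: acc = 103+20 = 123
p=4,j=6: acc = 123+24 = 147
p=4,j=7: acc = 147+28 = 175
p=5,j=3: acc = 175+15 = 190
p=5,j=4: acc = 190+20 = 210
p=5,j=5: acc = 210+25 = 235
p=5,j=6: acc = 235+30 = 265
p=5,j=7: acc = 265+35 = 300
p=6,j=3: acc = 300+18 = 318
p=6,j=4: acc = 318+24 = 342
p=6,j=5: acc = 342+30 = 372
p=6,j=6: acc = 372+36 = 408
p=6,j=7: acc = 408+42 = 450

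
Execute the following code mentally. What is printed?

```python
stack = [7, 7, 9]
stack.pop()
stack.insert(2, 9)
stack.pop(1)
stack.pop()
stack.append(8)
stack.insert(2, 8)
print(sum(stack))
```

pop() removes 9 → [7, 7]
insert 9 at 2 → [7, 7, 9]
pop(1) removes 7 → [7, 9]
pop() removes 9 → [7]
append 8 → [7, 8]
insert 8 at 2 → [7, 8, 8]
sum = 23

23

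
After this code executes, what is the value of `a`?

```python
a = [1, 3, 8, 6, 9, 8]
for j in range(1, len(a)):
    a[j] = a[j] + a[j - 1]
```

[1, 4, 12, 18, 27, 35]

j=1: a[1] = 3+1 = 4 → [1, 4, 8, 6, 9, 8]
j=2: a[2] = 8+4 = 12 → [1, 4, 12, 6, 9, 8]
j=3: a[3] = 6+12 = 18 → [1, 4, 12, 18, 9, 8]
j=4: a[4] = 9+18 = 27 → [1, 4, 12, 18, 27, 8]
j=5: a[5] = 8+27 = 35 → [1, 4, 12, 18, 27, 35]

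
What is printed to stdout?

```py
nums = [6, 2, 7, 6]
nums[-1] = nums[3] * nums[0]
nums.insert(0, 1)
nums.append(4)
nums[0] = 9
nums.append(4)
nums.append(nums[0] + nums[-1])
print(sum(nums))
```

nums[-1] = nums[3]*nums[0] = 6*6 = 36 → [6, 2, 7, 36]
insert 1 at 0 → [1, 6, 2, 7, 36]
append 4 → [1, 6, 2, 7, 36, 4]
nums[0] = 9 → [9, 6, 2, 7, 36, 4]
append 4 → [9, 6, 2, 7, 36, 4, 4]
append nums[0]+nums[-1] = 9+4 = 13 → [9, 6, 2, 7, 36, 4, 4, 13]
sum = 81

81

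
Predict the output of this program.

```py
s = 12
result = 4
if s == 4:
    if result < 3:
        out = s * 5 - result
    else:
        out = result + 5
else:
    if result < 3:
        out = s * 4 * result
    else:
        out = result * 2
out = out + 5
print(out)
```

s=12, result=4
s == 4 is False; result < 3 is False
→ out = result * 2 = 8
out = 8+5 = 13

13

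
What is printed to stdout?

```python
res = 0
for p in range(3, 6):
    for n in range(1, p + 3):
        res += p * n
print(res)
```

269

p=3,n=1: res = 0+3 = 3
p=3,n=2: res = 3+6 = 9
p=3,n=3: res = 9+9 = 18
p=3,n=4: res = 18+12 = 30
p=3,n=5: res = 30+15 = 45
p=4,n=1: res = 45+4 = 49
p=4,n=2: res = 49+8 = 57
p=4,n=3: res = 57+12 = 69
p=4,n=4: res = 69+16 = 85
p=4,n=5: res = 85+20 = 105
p=4,n=6: res = 105+24 = 129
p=5,n=1: res = 129+5 = 134
p=5,n=2: res = 134+10 = 144
p=5,n=3: res = 144+15 = 159
p=5,n=4: res = 159+20 = 179
p=5,n=5: res = 179+25 = 204
p=5,n=6: res = 204+30 = 234
p=5,n=7: res = 234+35 = 269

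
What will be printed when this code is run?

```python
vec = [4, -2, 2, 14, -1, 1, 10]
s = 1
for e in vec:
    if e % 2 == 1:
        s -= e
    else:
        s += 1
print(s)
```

6

e=4: not odd, s = 1+1 = 2
e=-2: not odd, s = 2+1 = 3
e=2: not odd, s = 3+1 = 4
e=14: not odd, s = 4+1 = 5
e=-1: odd, s = 5-(-1) = 6
e=1: odd, s = 6-1 = 5
e=10: not odd, s = 5+1 = 6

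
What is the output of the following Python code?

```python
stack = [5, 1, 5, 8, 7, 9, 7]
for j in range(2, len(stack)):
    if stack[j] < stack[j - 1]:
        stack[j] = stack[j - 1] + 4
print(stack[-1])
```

j=2: 5>=1, unchanged → [5, 1, 5, 8, 7, 9, 7]
j=3: 8>=5, unchanged → [5, 1, 5, 8, 7, 9, 7]
j=4: 7<8, stack[4] = 8+4 = 12 → [5, 1, 5, 8, 12, 9, 7]
j=5: 9<12, stack[5] = 12+4 = 16 → [5, 1, 5, 8, 12, 16, 7]
j=6: 7<16, stack[6] = 16+4 = 20 → [5, 1, 5, 8, 12, 16, 20]

20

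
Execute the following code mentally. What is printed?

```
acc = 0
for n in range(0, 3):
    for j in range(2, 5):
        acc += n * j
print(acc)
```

n=0,j=2: acc = 0+0 = 0
n=0,j=3: acc = 0+0 = 0
n=0,j=4: acc = 0+0 = 0
n=1,j=2: acc = 0+2 = 2
n=1,j=3: acc = 2+3 = 5
n=1,j=4: acc = 5+4 = 9
n=2,j=2: acc = 9+4 = 13
n=2,j=3: acc = 13+6 = 19
n=2,j=4: acc = 19+8 = 27

27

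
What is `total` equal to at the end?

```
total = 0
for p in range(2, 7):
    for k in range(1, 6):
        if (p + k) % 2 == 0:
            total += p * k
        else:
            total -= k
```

105

p=2,k=1: odd sum, total = 0-1 = -1
p=2,k=2: even sum, total = (-1)+4 = 3
p=2,k=3: odd sum, total = 3-3 = 0
p=2,k=4: even sum, total = 0+8 = 8
p=2,k=5: odd sum, total = 8-5 = 3
p=3,k=1: even sum, total = 3+3 = 6
p=3,k=2: odd sum, total = 6-2 = 4
p=3,k=3: even sum, total = 4+9 = 13
p=3,k=4: odd sum, total = 13-4 = 9
p=3,k=5: even sum, total = 9+15 = 24
p=4,k=1: odd sum, total = 24-1 = 23
p=4,k=2: even sum, total = 23+8 = 31
p=4,k=3: odd sum, total = 31-3 = 28
p=4,k=4: even sum, total = 28+16 = 44
p=4,k=5: odd sum, total = 44-5 = 39
p=5,k=1: even sum, total = 39+5 = 44
p=5,k=2: odd sum, total = 44-2 = 42
p=5,k=3: even sum, total = 42+15 = 57
p=5,k=4: odd sum, total = 57-4 = 53
p=5,k=5: even sum, total = 53+25 = 78
p=6,k=1: odd sum, total = 78-1 = 77
p=6,k=2: even sum, total = 77+12 = 89
p=6,k=3: odd sum, total = 89-3 = 86
p=6,k=4: even sum, total = 86+24 = 110
p=6,k=5: odd sum, total = 110-5 = 105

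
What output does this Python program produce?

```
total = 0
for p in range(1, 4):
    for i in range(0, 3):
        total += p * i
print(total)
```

p=1,i=0: total = 0+0 = 0
p=1,i=1: total = 0+1 = 1
p=1,i=2: total = 1+2 = 3
p=2,i=0: total = 3+0 = 3
p=2,i=1: total = 3+2 = 5
p=2,i=2: total = 5+4 = 9
p=3,i=0: total = 9+0 = 9
p=3,i=1: total = 9+3 = 12
p=3,i=2: total = 12+6 = 18

18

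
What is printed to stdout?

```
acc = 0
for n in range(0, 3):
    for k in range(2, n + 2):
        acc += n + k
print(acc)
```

n=1,k=2: acc = 0+3 = 3
n=2,k=2: acc = 3+4 = 7
n=2,k=3: acc = 7+5 = 12

12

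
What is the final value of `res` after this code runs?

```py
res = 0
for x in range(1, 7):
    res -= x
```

x=1: res = 0-1 = -1
x=2: res = (-1)-2 = -3
x=3: res = (-3)-3 = -6
x=4: res = (-6)-4 = -10
x=5: res = (-10)-5 = -15
x=6: res = (-15)-6 = -21

-21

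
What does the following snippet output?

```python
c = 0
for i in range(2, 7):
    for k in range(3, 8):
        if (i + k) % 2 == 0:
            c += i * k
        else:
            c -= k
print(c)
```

175

i=2,k=3: odd sum, c = 0-3 = -3
i=2,k=4: even sum, c = (-3)+8 = 5
i=2,k=5: odd sum, c = 5-5 = 0
i=2,k=6: even sum, c = 0+12 = 12
i=2,k=7: odd sum, c = 12-7 = 5
i=3,k=3: even sum, c = 5+9 = 14
i=3,k=4: odd sum, c = 14-4 = 10
i=3,k=5: even sum, c = 10+15 = 25
i=3,k=6: odd sum, c = 25-6 = 19
i=3,k=7: even sum, c = 19+21 = 40
i=4,k=3: odd sum, c = 40-3 = 37
i=4,k=4: even sum, c = 37+16 = 53
i=4,k=5: odd sum, c = 53-5 = 48
i=4,k=6: even sum, c = 48+24 = 72
i=4,k=7: odd sum, c = 72-7 = 65
i=5,k=3: even sum, c = 65+15 = 80
i=5,k=4: odd sum, c = 80-4 = 76
i=5,k=5: even sum, c = 76+25 = 101
i=5,k=6: odd sum, c = 101-6 = 95
i=5,k=7: even sum, c = 95+35 = 130
i=6,k=3: odd sum, c = 130-3 = 127
i=6,k=4: even sum, c = 127+24 = 151
i=6,k=5: odd sum, c = 151-5 = 146
i=6,k=6: even sum, c = 146+36 = 182
i=6,k=7: odd sum, c = 182-7 = 175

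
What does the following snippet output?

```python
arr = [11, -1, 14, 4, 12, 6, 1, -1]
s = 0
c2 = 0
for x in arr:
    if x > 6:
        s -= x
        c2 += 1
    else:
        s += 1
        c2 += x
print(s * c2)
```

-384

x=11: >6, s = 0-11 = -11; c2=1
x=-1: not >6, s = (-11)+1 = -10; c2=0
x=14: >6, s = (-10)-14 = -24; c2=1
x=4: not >6, s = (-24)+1 = -23; c2=5
x=12: >6, s = (-23)-12 = -35; c2=6
x=6: not >6, s = (-35)+1 = -34; c2=12
x=1: not >6, s = (-34)+1 = -33; c2=13
x=-1: not >6, s = (-33)+1 = -32; c2=12
s*c2 = (-32)*12 = -384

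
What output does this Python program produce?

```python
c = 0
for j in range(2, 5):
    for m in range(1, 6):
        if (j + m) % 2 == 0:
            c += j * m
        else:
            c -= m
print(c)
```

39

j=2,m=1: odd sum, c = 0-1 = -1
j=2,m=2: even sum, c = (-1)+4 = 3
j=2,m=3: odd sum, c = 3-3 = 0
j=2,m=4: even sum, c = 0+8 = 8
j=2,m=5: odd sum, c = 8-5 = 3
j=3,m=1: even sum, c = 3+3 = 6
j=3,m=2: odd sum, c = 6-2 = 4
j=3,m=3: even sum, c = 4+9 = 13
j=3,m=4: odd sum, c = 13-4 = 9
j=3,m=5: even sum, c = 9+15 = 24
j=4,m=1: odd sum, c = 24-1 = 23
j=4,m=2: even sum, c = 23+8 = 31
j=4,m=3: odd sum, c = 31-3 = 28
j=4,m=4: even sum, c = 28+16 = 44
j=4,m=5: odd sum, c = 44-5 = 39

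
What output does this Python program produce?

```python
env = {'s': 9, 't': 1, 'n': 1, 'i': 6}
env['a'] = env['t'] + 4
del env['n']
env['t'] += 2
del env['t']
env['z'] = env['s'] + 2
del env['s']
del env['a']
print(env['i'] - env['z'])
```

-5

env['a'] = env['t']+4 = 5 → {'s': 9, 't': 1, 'n': 1, 'i': 6, 'a': 5}
del 'n' → {'s': 9, 't': 1, 'i': 6, 'a': 5}
env['t'] = 1+2 = 3 → {'s': 9, 't': 3, 'i': 6, 'a': 5}
del 't' → {'s': 9, 'i': 6, 'a': 5}
env['z'] = env['s']+2 = 11 → {'s': 9, 'i': 6, 'a': 5, 'z': 11}
del 's' → {'i': 6, 'a': 5, 'z': 11}
del 'a' → {'i': 6, 'z': 11}
env['i']-env['z'] = 6-11 = -5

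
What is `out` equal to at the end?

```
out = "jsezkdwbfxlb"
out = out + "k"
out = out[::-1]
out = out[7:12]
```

+ 'k' → 'jsezkdwbfxlbk'
reverse → 'kblxfbwdkzesj'
slice [7:12] → 'dkzes'

'dkzes'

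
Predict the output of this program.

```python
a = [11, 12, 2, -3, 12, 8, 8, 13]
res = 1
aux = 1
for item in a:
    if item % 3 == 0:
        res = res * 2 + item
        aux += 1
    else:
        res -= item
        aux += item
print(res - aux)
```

-109

item=11: not %3==0, res = 1-11 = -10; aux=12
item=12: %3==0, res = (-10)*2+12 = -8; aux=13
item=2: not %3==0, res = (-8)-2 = -10; aux=15
item=-3: %3==0, res = (-10)*2+(-3) = -23; aux=16
item=12: %3==0, res = (-23)*2+12 = -34; aux=17
item=8: not %3==0, res = (-34)-8 = -42; aux=25
item=8: not %3==0, res = (-42)-8 = -50; aux=33
item=13: not %3==0, res = (-50)-13 = -63; aux=46
res-aux = (-63)-46 = -109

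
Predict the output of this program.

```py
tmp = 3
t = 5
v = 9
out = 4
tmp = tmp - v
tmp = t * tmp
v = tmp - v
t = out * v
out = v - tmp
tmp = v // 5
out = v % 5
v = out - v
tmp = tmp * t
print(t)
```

-156

tmp = 3-9 = -6
tmp = 5*(-6) = -30
v = (-30)-9 = -39
t = 4*(-39) = -156
out = (-39)-(-30) = -9
tmp = (-39)//5 = -8
out = (-39)%5 = 1
v = 1-(-39) = 40
tmp = (-8)*(-156) = 1248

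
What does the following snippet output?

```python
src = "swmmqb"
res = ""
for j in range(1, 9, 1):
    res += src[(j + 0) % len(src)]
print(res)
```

wmmqbswm

j=1: add src[1]='w' → 'w'
j=2: add src[2]='m' → 'wm'
j=3: add src[3]='m' → 'wmm'
j=4: add src[4]='q' → 'wmmq'
j=5: add src[5]='b' → 'wmmqb'
j=6: add src[0]='s' → 'wmmqbs'
j=7: add src[1]='w' → 'wmmqbsw'
j=8: add src[2]='m' → 'wmmqbswm'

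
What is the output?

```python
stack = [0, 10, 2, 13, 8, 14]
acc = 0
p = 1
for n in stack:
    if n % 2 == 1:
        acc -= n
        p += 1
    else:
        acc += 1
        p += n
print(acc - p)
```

-44

n=0: not odd, acc = 0+1 = 1; p=1
n=10: not odd, acc = 1+1 = 2; p=11
n=2: not odd, acc = 2+1 = 3; p=13
n=13: odd, acc = 3-13 = -10; p=14
n=8: not odd, acc = (-10)+1 = -9; p=22
n=14: not odd, acc = (-9)+1 = -8; p=36
acc-p = (-8)-36 = -44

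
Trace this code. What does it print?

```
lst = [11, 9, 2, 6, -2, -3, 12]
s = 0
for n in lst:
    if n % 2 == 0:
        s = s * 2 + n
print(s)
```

48

n=11: not even
n=9: not even
n=2: even, s = 0*2+2 = 2
n=6: even, s = 2*2+6 = 10
n=-2: even, s = 10*2+(-2) = 18
n=-3: not even
n=12: even, s = 18*2+12 = 48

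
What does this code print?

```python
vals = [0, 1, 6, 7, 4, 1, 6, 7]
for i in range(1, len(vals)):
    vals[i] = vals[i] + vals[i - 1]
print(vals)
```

[0, 1, 7, 14, 18, 19, 25, 32]

i=1: vals[1] = 1+0 = 1 → [0, 1, 6, 7, 4, 1, 6, 7]
i=2: vals[2] = 6+1 = 7 → [0, 1, 7, 7, 4, 1, 6, 7]
i=3: vals[3] = 7+7 = 14 → [0, 1, 7, 14, 4, 1, 6, 7]
i=4: vals[4] = 4+14 = 18 → [0, 1, 7, 14, 18, 1, 6, 7]
i=5: vals[5] = 1+18 = 19 → [0, 1, 7, 14, 18, 19, 6, 7]
i=6: vals[6] = 6+19 = 25 → [0, 1, 7, 14, 18, 19, 25, 7]
i=7: vals[7] = 7+25 = 32 → [0, 1, 7, 14, 18, 19, 25, 32]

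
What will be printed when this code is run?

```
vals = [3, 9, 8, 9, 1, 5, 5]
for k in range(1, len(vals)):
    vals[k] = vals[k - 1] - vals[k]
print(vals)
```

k=1: vals[1] = 3-9 = -6 → [3, -6, 8, 9, 1, 5, 5]
k=2: vals[2] = (-6)-8 = -14 → [3, -6, -14, 9, 1, 5, 5]
k=3: vals[3] = (-14)-9 = -23 → [3, -6, -14, -23, 1, 5, 5]
k=4: vals[4] = (-23)-1 = -24 → [3, -6, -14, -23, -24, 5, 5]
k=5: vals[5] = (-24)-5 = -29 → [3, -6, -14, -23, -24, -29, 5]
k=6: vals[6] = (-29)-5 = -34 → [3, -6, -14, -23, -24, -29, -34]

[3, -6, -14, -23, -24, -29, -34]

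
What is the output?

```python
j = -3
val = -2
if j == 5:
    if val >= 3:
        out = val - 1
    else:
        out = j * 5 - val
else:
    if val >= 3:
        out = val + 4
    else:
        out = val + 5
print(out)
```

j=-3, val=-2
j == 5 is False; val >= 3 is False
→ out = val + 5 = 3

3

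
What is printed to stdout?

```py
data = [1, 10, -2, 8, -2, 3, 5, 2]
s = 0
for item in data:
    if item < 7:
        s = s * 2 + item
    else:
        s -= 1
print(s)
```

-40

item=1: <7, s = 0*2+1 = 1
item=10: not <7, s = 1-1 = 0
item=-2: <7, s = 0*2+(-2) = -2
item=8: not <7, s = (-2)-1 = -3
item=-2: <7, s = (-3)*2+(-2) = -8
item=3: <7, s = (-8)*2+3 = -13
item=5: <7, s = (-13)*2+5 = -21
item=2: <7, s = (-21)*2+2 = -40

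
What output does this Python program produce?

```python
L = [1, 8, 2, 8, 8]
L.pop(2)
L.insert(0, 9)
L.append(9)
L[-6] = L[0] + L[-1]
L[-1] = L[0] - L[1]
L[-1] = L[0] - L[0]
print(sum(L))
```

43

pop(2) removes 2 → [1, 8, 8, 8]
insert 9 at 0 → [9, 1, 8, 8, 8]
append 9 → [9, 1, 8, 8, 8, 9]
L[-6] = L[0]+L[-1] = 9+9 = 18 → [18, 1, 8, 8, 8, 9]
L[-1] = L[0]-L[1] = 18-1 = 17 → [18, 1, 8, 8, 8, 17]
L[-1] = L[0]-L[0] = 18-18 = 0 → [18, 1, 8, 8, 8, 0]
sum = 43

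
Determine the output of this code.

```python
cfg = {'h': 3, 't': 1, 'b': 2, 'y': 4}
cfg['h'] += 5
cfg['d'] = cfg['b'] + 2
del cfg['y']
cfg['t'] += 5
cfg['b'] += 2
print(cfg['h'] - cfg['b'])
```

cfg['h'] = 3+5 = 8 → {'h': 8, 't': 1, 'b': 2, 'y': 4}
cfg['d'] = cfg['b']+2 = 4 → {'h': 8, 't': 1, 'b': 2, 'y': 4, 'd': 4}
del 'y' → {'h': 8, 't': 1, 'b': 2, 'd': 4}
cfg['t'] = 1+5 = 6 → {'h': 8, 't': 6, 'b': 2, 'd': 4}
cfg['b'] = 2+2 = 4 → {'h': 8, 't': 6, 'b': 4, 'd': 4}
cfg['h']-cfg['b'] = 8-4 = 4

4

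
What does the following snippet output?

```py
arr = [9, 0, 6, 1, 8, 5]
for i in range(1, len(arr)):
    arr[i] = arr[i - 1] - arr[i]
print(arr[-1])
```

i=1: arr[1] = 9-0 = 9 → [9, 9, 6, 1, 8, 5]
i=2: arr[2] = 9-6 = 3 → [9, 9, 3, 1, 8, 5]
i=3: arr[3] = 3-1 = 2 → [9, 9, 3, 2, 8, 5]
i=4: arr[4] = 2-8 = -6 → [9, 9, 3, 2, -6, 5]
i=5: arr[5] = (-6)-5 = -11 → [9, 9, 3, 2, -6, -11]

-11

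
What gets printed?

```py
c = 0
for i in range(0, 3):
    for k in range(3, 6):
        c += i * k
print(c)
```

i=0,k=3: c = 0+0 = 0
i=0,k=4: c = 0+0 = 0
i=0,k=5: c = 0+0 = 0
i=1,k=3: c = 0+3 = 3
i=1,k=4: c = 3+4 = 7
i=1,k=5: c = 7+5 = 12
i=2,k=3: c = 12+6 = 18
i=2,k=4: c = 18+8 = 26
i=2,k=5: c = 26+10 = 36

36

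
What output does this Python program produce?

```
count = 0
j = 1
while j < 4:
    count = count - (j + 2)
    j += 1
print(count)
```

-12

j=1: count = 0-3 = -3
j=2: count = (-3)-4 = -7
j=3: count = (-7)-5 = -12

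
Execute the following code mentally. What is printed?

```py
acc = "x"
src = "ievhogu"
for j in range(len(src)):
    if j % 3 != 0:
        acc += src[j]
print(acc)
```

j=0: skip
j=1: add 'e' → 'xe'
j=2: add 'v' → 'xev'
j=3: skip
j=4: add 'o' → 'xevo'
j=5: add 'g' → 'xevog'
j=6: skip

xevog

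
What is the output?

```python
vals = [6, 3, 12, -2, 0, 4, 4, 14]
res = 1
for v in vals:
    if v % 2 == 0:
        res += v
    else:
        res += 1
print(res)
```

v=6: even, res = 1+6 = 7
v=3: not even, res = 7+1 = 8
v=12: even, res = 8+12 = 20
v=-2: even, res = 20+(-2) = 18
v=0: even, res = 18+0 = 18
v=4: even, res = 18+4 = 22
v=4: even, res = 22+4 = 26
v=14: even, res = 26+14 = 40

40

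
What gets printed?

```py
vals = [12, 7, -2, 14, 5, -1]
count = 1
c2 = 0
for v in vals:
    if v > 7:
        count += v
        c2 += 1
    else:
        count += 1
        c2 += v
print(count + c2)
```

v=12: >7, count = 1+12 = 13; c2=1
v=7: not >7, count = 13+1 = 14; c2=8
v=-2: not >7, count = 14+1 = 15; c2=6
v=14: >7, count = 15+14 = 29; c2=7
v=5: not >7, count = 29+1 = 30; c2=12
v=-1: not >7, count = 30+1 = 31; c2=11
count+c2 = 31+11 = 42

42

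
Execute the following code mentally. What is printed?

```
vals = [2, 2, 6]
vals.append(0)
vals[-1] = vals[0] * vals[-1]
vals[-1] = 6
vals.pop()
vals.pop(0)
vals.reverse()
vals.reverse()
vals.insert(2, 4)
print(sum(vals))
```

append 0 → [2, 2, 6, 0]
vals[-1] = vals[0]*vals[-1] = 2*0 = 0 → [2, 2, 6, 0]
vals[-1] = 6 → [2, 2, 6, 6]
pop() removes 6 → [2, 2, 6]
pop(0) removes 2 → [2, 6]
reverse → [6, 2]
reverse → [2, 6]
insert 4 at 2 → [2, 6, 4]
sum = 12

12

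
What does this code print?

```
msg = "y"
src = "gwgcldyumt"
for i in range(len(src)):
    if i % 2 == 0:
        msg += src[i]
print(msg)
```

ygglym

i=0: add 'g' → 'yg'
i=1: skip
i=2: add 'g' → 'ygg'
i=3: skip
i=4: add 'l' → 'yggl'
i=5: skip
i=6: add 'y' → 'yggly'
i=7: skip
i=8: add 'm' → 'ygglym'
i=9: skip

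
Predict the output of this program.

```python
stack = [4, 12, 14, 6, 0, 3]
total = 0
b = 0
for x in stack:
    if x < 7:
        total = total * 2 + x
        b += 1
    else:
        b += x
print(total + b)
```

x=4: <7, total = 0*2+4 = 4; b=1
x=12: not <7; b=13
x=14: not <7; b=27
x=6: <7, total = 4*2+6 = 14; b=28
x=0: <7, total = 14*2+0 = 28; b=29
x=3: <7, total = 28*2+3 = 59; b=30
total+b = 59+30 = 89

89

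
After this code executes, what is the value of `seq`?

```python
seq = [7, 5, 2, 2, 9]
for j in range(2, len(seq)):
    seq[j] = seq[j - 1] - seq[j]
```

[7, 5, 3, 1, -8]

j=2: seq[2] = 5-2 = 3 → [7, 5, 3, 2, 9]
j=3: seq[3] = 3-2 = 1 → [7, 5, 3, 1, 9]
j=4: seq[4] = 1-9 = -8 → [7, 5, 3, 1, -8]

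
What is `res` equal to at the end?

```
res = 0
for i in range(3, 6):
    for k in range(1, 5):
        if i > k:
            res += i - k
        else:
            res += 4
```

31

i=3,k=1: 3>1, res = 0+2 = 2
i=3,k=2: 3>2, res = 2+1 = 3
i=3,k=3: not 3>3, res = 3+4 = 7
i=3,k=4: not 3>4, res = 7+4 = 11
i=4,k=1: 4>1, res = 11+3 = 14
i=4,k=2: 4>2, res = 14+2 = 16
i=4,k=3: 4>3, res = 16+1 = 17
i=4,k=4: not 4>4, res = 17+4 = 21
i=5,k=1: 5>1, res = 21+4 = 25
i=5,k=2: 5>2, res = 25+3 = 28
i=5,k=3: 5>3, res = 28+2 = 30
i=5,k=4: 5>4, res = 30+1 = 31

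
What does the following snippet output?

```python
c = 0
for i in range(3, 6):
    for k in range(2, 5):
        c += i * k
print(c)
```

108

i=3,k=2: c = 0+6 = 6
i=3,k=3: c = 6+9 = 15
i=3,k=4: c = 15+12 = 27
i=4,k=2: c = 27+8 = 35
i=4,k=3: c = 35+12 = 47
i=4,k=4: c = 47+16 = 63
i=5,k=2: c = 63+10 = 73
i=5,k=3: c = 73+15 = 88
i=5,k=4: c = 88+20 = 108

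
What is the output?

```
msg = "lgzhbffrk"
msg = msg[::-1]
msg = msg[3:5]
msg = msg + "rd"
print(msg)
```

reverse → 'krffbhzgl'
slice [3:5] → 'fb'
+ 'rd' → 'fbrd'

fbrd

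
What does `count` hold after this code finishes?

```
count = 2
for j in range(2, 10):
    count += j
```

46

j=2: count = 2+2 = 4
j=3: count = 4+3 = 7
j=4: count = 7+4 = 11
j=5: count = 11+5 = 16
j=6: count = 16+6 = 22
j=7: count = 22+7 = 29
j=8: count = 29+8 = 37
j=9: count = 37+9 = 46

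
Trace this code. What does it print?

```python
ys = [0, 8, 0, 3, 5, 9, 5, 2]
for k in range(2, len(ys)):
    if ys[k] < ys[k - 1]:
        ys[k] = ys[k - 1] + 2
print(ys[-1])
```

20

k=2: 0<8, ys[2] = 8+2 = 10 → [0, 8, 10, 3, 5, 9, 5, 2]
k=3: 3<10, ys[3] = 10+2 = 12 → [0, 8, 10, 12, 5, 9, 5, 2]
k=4: 5<12, ys[4] = 12+2 = 14 → [0, 8, 10, 12, 14, 9, 5, 2]
k=5: 9<14, ys[5] = 14+2 = 16 → [0, 8, 10, 12, 14, 16, 5, 2]
k=6: 5<16, ys[6] = 16+2 = 18 → [0, 8, 10, 12, 14, 16, 18, 2]
k=7: 2<18, ys[7] = 18+2 = 20 → [0, 8, 10, 12, 14, 16, 18, 20]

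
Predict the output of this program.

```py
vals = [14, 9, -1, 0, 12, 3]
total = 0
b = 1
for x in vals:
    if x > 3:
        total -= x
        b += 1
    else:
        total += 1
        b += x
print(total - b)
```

x=14: >3, total = 0-14 = -14; b=2
x=9: >3, total = (-14)-9 = -23; b=3
x=-1: not >3, total = (-23)+1 = -22; b=2
x=0: not >3, total = (-22)+1 = -21; b=2
x=12: >3, total = (-21)-12 = -33; b=3
x=3: not >3, total = (-33)+1 = -32; b=6
total-b = (-32)-6 = -38

-38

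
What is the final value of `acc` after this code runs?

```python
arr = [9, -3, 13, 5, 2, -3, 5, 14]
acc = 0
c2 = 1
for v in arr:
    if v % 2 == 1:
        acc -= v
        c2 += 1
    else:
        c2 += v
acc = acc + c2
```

-3

v=9: odd, acc = 0-9 = -9; c2=2
v=-3: odd, acc = (-9)-(-3) = -6; c2=3
v=13: odd, acc = (-6)-13 = -19; c2=4
v=5: odd, acc = (-19)-5 = -24; c2=5
v=2: not odd; c2=7
v=-3: odd, acc = (-24)-(-3) = -21; c2=8
v=5: odd, acc = (-21)-5 = -26; c2=9
v=14: not odd; c2=23
acc+c2 = (-26)+23 = -3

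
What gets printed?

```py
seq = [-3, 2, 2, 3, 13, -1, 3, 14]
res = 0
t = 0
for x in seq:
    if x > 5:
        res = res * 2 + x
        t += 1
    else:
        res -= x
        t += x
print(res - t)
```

12

x=-3: not >5, res = 0-(-3) = 3; t=-3
x=2: not >5, res = 3-2 = 1; t=-1
x=2: not >5, res = 1-2 = -1; t=1
x=3: not >5, res = (-1)-3 = -4; t=4
x=13: >5, res = (-4)*2+13 = 5; t=5
x=-1: not >5, res = 5-(-1) = 6; t=4
x=3: not >5, res = 6-3 = 3; t=7
x=14: >5, res = 3*2+14 = 20; t=8
res-t = 20-8 = 12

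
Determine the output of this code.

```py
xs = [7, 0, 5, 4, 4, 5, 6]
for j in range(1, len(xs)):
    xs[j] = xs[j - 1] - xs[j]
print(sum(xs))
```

-20

j=1: xs[1] = 7-0 = 7 → [7, 7, 5, 4, 4, 5, 6]
j=2: xs[2] = 7-5 = 2 → [7, 7, 2, 4, 4, 5, 6]
j=3: xs[3] = 2-4 = -2 → [7, 7, 2, -2, 4, 5, 6]
j=4: xs[4] = (-2)-4 = -6 → [7, 7, 2, -2, -6, 5, 6]
j=5: xs[5] = (-6)-5 = -11 → [7, 7, 2, -2, -6, -11, 6]
j=6: xs[6] = (-11)-6 = -17 → [7, 7, 2, -2, -6, -11, -17]
sum = -20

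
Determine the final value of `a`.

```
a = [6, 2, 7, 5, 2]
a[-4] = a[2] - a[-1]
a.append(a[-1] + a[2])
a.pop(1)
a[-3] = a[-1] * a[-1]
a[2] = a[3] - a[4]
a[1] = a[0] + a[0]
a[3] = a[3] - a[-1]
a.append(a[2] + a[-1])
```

a[-4] = a[2]-a[-1] = 7-2 = 5 → [6, 5, 7, 5, 2]
append a[-1]+a[2] = 2+7 = 9 → [6, 5, 7, 5, 2, 9]
pop(1) removes 5 → [6, 7, 5, 2, 9]
a[-3] = a[-1]*a[-1] = 9*9 = 81 → [6, 7, 81, 2, 9]
a[2] = a[3]-a[4] = 2-9 = -7 → [6, 7, -7, 2, 9]
a[1] = a[0]+a[0] = 6+6 = 12 → [6, 12, -7, 2, 9]
a[3] = a[3]-a[-1] = 2-9 = -7 → [6, 12, -7, -7, 9]
append a[2]+a[-1] = (-7)+9 = 2 → [6, 12, -7, -7, 9, 2]

[6, 12, -7, -7, 9, 2]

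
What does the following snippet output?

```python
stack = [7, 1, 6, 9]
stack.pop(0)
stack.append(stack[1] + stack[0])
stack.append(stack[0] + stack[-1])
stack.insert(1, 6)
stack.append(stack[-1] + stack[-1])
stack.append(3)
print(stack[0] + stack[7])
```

4

pop(0) removes 7 → [1, 6, 9]
append stack[1]+stack[0] = 6+1 = 7 → [1, 6, 9, 7]
append stack[0]+stack[-1] = 1+7 = 8 → [1, 6, 9, 7, 8]
insert 6 at 1 → [1, 6, 6, 9, 7, 8]
append stack[-1]+stack[-1] = 8+8 = 16 → [1, 6, 6, 9, 7, 8, 16]
append 3 → [1, 6, 6, 9, 7, 8, 16, 3]
stack[0]+stack[7] = 1+3 = 4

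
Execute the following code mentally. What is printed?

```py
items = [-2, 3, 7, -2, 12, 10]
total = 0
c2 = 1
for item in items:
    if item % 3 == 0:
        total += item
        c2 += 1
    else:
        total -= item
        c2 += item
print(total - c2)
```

-14

item=-2: not %3==0, total = 0-(-2) = 2; c2=-1
item=3: %3==0, total = 2+3 = 5; c2=0
item=7: not %3==0, total = 5-7 = -2; c2=7
item=-2: not %3==0, total = (-2)-(-2) = 0; c2=5
item=12: %3==0, total = 0+12 = 12; c2=6
item=10: not %3==0, total = 12-10 = 2; c2=16
total-c2 = 2-16 = -14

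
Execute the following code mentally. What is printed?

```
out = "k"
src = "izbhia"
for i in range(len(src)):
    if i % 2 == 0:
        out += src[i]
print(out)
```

kibi

i=0: add 'i' → 'ki'
i=1: skip
i=2: add 'b' → 'kib'
i=3: skip
i=4: add 'i' → 'kibi'
i=5: skip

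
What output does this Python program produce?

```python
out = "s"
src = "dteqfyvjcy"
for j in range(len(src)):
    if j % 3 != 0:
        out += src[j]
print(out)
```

stefyjc

j=0: skip
j=1: add 't' → 'st'
j=2: add 'e' → 'ste'
j=3: skip
j=4: add 'f' → 'stef'
j=5: add 'y' → 'stefy'
j=6: skip
j=7: add 'j' → 'stefyj'
j=8: add 'c' → 'stefyjc'
j=9: skip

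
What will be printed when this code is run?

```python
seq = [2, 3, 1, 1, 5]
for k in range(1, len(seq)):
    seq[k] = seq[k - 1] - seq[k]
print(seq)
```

k=1: seq[1] = 2-3 = -1 → [2, -1, 1, 1, 5]
k=2: seq[2] = (-1)-1 = -2 → [2, -1, -2, 1, 5]
k=3: seq[3] = (-2)-1 = -3 → [2, -1, -2, -3, 5]
k=4: seq[4] = (-3)-5 = -8 → [2, -1, -2, -3, -8]

[2, -1, -2, -3, -8]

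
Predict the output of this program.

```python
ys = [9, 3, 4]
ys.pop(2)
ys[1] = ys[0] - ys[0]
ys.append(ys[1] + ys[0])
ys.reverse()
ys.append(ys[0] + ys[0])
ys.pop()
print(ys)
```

[9, 0, 9]

pop(2) removes 4 → [9, 3]
ys[1] = ys[0]-ys[0] = 9-9 = 0 → [9, 0]
append ys[1]+ys[0] = 0+9 = 9 → [9, 0, 9]
reverse → [9, 0, 9]
append ys[0]+ys[0] = 9+9 = 18 → [9, 0, 9, 18]
pop() removes 18 → [9, 0, 9]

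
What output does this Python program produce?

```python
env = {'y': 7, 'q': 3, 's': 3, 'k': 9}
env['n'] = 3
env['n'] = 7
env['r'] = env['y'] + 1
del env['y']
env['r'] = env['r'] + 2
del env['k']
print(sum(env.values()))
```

23

env['n'] = 3 → {'y': 7, 'q': 3, 's': 3, 'k': 9, 'n': 3}
env['n'] = 7 → {'y': 7, 'q': 3, 's': 3, 'k': 9, 'n': 7}
env['r'] = env['y']+1 = 8 → {'y': 7, 'q': 3, 's': 3, 'k': 9, 'n': 7, 'r': 8}
del 'y' → {'q': 3, 's': 3, 'k': 9, 'n': 7, 'r': 8}
env['r'] = env['r']+2 = 10 → {'q': 3, 's': 3, 'k': 9, 'n': 7, 'r': 10}
del 'k' → {'q': 3, 's': 3, 'n': 7, 'r': 10}
sum of values = 23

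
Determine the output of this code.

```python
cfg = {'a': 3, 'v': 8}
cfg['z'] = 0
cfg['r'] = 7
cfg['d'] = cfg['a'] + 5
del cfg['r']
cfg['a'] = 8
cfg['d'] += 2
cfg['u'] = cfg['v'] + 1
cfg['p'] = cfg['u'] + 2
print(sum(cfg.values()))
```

46

cfg['z'] = 0 → {'a': 3, 'v': 8, 'z': 0}
cfg['r'] = 7 → {'a': 3, 'v': 8, 'z': 0, 'r': 7}
cfg['d'] = cfg['a']+5 = 8 → {'a': 3, 'v': 8, 'z': 0, 'r': 7, 'd': 8}
del 'r' → {'a': 3, 'v': 8, 'z': 0, 'd': 8}
cfg['a'] = 8 → {'a': 8, 'v': 8, 'z': 0, 'd': 8}
cfg['d'] = 8+2 = 10 → {'a': 8, 'v': 8, 'z': 0, 'd': 10}
cfg['u'] = cfg['v']+1 = 9 → {'a': 8, 'v': 8, 'z': 0, 'd': 10, 'u': 9}
cfg['p'] = cfg['u']+2 = 11 → {'a': 8, 'v': 8, 'z': 0, 'd': 10, 'u': 9, 'p': 11}
sum of values = 46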